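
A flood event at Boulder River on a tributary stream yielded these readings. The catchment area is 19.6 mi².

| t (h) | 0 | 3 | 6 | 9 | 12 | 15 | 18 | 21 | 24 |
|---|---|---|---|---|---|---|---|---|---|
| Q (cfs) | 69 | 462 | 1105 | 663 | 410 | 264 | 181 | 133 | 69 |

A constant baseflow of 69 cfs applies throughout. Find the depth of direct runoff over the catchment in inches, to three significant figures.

Direct runoff: 0.0, 393.0, 1036.0, 594.0, 341.0, 195.0, 112.0, 64.0, 0.0 cfs; ΣQ_DR = 2735 cfs.
V = ΣQ_DR · Δt = 2735 × 10800 s = 2.954 × 10^7 ft³.
Over A = 19.6 mi², depth = V / A = 0.649 in.

d ≈ 0.649 in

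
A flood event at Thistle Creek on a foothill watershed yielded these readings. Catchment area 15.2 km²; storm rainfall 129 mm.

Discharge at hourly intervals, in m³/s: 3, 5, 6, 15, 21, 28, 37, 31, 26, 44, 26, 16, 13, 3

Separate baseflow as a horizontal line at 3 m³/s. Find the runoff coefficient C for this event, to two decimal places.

ΣQ_DR = 232.0 m³/s; V = ΣQ_DR·Δt = 8.352 × 10^5 m³.
Runoff depth d = V / A = 54.95 mm.
C = d / P = 54.95 / 129 = 0.43.

C ≈ 0.43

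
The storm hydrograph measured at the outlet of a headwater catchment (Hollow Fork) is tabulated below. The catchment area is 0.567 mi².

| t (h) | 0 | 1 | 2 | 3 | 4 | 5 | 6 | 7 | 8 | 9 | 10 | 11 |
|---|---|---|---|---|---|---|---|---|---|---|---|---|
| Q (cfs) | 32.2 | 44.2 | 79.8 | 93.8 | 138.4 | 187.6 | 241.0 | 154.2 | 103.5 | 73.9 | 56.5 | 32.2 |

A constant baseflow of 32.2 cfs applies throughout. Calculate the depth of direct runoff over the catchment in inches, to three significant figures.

d ≈ 2.33 in

Direct runoff: 0.0, 12.0, 47.6, 61.6, 106.2, 155.4, 208.8, 122.0, 71.3, 41.7, 24.3, 0.0 cfs; ΣQ_DR = 850.9 cfs.
V = ΣQ_DR · Δt = 850.9 × 3600 s = 3.063 × 10^6 ft³.
Over A = 0.567 mi², depth = V / A = 2.33 in.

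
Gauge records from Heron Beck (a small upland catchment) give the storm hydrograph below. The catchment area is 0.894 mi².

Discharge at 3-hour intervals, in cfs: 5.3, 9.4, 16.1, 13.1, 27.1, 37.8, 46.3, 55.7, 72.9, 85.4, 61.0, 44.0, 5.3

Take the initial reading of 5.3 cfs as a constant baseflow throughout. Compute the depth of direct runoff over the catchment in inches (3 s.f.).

d ≈ 2.13 in

Direct runoff: 0.0, 4.1, 10.8, 7.8, 21.8, 32.5, 41.0, 50.4, 67.6, 80.1, 55.7, 38.7, 0.0 cfs; ΣQ_DR = 410.5 cfs.
V = ΣQ_DR · Δt = 410.5 × 10800 s = 4.433 × 10^6 ft³.
Over A = 0.894 mi², depth = V / A = 2.13 in.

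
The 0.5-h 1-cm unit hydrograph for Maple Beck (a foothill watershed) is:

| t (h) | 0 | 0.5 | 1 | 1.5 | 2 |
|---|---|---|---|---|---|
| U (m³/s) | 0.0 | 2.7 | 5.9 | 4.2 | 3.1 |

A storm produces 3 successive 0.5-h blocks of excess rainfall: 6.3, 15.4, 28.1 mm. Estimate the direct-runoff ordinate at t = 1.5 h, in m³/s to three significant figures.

Q ≈ 19.3 m³/s

By discrete convolution, Q_j = Σ (P_i / 10 mm) · U_{j−i}.
At t = 1.5 h (j=3): Q = (6.3/10)·4.2 + (15.4/10)·5.9 + (28.1/10)·2.7 = 19.3 m³/s.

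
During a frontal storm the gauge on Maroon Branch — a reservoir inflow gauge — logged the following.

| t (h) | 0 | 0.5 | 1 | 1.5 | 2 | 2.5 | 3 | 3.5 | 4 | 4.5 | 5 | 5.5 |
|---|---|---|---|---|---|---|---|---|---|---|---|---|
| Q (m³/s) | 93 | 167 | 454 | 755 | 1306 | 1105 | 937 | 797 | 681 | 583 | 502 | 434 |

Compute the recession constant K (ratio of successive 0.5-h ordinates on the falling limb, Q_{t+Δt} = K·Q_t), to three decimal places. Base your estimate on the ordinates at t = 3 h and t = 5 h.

Using the recession-limb readings at t = 3 h and t = 5 h: Q falls from 937 to 502 m³/s over 4 intervals.
K = (Q₂/Q₁)^(1/4) = (502/937)^(1/4) = 0.856.

K ≈ 0.856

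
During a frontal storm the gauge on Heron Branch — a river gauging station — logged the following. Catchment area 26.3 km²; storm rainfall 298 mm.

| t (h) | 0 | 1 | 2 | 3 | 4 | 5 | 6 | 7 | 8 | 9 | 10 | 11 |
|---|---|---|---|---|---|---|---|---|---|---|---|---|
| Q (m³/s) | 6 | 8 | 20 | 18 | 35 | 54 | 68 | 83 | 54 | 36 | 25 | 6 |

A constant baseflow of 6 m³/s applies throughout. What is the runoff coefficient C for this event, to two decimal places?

ΣQ_DR = 341.0 m³/s; V = ΣQ_DR·Δt = 1.228 × 10^6 m³.
Runoff depth d = V / A = 46.68 mm.
C = d / P = 46.68 / 298 = 0.16.

C ≈ 0.16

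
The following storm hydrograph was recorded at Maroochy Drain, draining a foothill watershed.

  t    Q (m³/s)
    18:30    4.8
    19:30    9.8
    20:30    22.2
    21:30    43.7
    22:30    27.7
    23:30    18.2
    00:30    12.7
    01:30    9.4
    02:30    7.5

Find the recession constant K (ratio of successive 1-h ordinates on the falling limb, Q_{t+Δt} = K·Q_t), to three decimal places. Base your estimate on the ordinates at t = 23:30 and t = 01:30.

Using the recession-limb readings at t = 23:30 and t = 01:30: Q falls from 18.2 to 9.4 m³/s over 2 intervals.
K = (Q₂/Q₁)^(1/2) = (9.4/18.2)^(1/2) = 0.719.

K ≈ 0.719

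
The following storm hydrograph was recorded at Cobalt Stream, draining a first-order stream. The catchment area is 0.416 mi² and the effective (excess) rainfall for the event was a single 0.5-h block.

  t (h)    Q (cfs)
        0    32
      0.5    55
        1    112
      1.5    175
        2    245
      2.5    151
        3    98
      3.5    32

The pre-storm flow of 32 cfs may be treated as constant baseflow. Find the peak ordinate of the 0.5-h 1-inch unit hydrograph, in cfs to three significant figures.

Direct runoff: 0.0, 23.0, 80.0, 143.0, 213.0, 119.0, 66.0, 0.0 cfs; ΣQ_DR = 644.0 cfs, peak = 213.0 cfs.
Runoff depth d = ΣQ_DR·Δt / A = 644.0 × 1800 / (0.416 mi²) = 1.199 in.
The 1-inch UH is the DRH scaled by (1 in)/d, so U_p = 213.0 × 1/1.199 = 178 cfs.

U_p ≈ 178 cfs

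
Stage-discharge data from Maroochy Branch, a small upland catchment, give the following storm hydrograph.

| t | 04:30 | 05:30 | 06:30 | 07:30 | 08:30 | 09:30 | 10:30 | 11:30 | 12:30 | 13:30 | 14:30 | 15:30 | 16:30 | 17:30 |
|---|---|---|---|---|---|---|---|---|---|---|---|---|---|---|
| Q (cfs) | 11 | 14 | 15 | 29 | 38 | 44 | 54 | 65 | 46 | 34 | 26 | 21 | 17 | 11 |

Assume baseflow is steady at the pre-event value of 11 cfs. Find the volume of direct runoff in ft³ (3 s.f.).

V ≈ 9.76 × 10^5 ft³

Direct-runoff ordinates (Q − Q_b): 0.0, 3.0, 4.0, 18.0, 27.0, 33.0, 43.0, 54.0, 35.0, 23.0, 15.0, 10.0, 6.0, 0.0 cfs.
ΣQ_DR = 271.0 cfs.
With Δt = 1 h = 3600 s, V = ΣQ_DR · Δt = 271.0 × 3600 = 9.76 × 10^5 ft³.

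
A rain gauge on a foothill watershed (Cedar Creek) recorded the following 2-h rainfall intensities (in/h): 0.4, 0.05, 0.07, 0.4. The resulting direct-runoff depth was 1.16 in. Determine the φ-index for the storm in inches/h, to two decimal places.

Only the 2 blocks with intensity above φ contribute runoff: 0.4, 0.4 in/h.
Σ(I−φ)·Δt = d  ⇒  (0.4+0.4 − 2φ)·2 = 1.16
φ = (0.8000 − 1.16/2) / 2 = 0.11 in/h.

φ ≈ 0.11 in/h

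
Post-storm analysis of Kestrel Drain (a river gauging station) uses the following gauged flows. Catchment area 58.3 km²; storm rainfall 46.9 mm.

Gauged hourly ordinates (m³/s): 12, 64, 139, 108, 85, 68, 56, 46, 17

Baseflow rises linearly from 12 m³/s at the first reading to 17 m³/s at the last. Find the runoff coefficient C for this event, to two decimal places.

C ≈ 0.61

ΣQ_DR = 464.5 m³/s; V = ΣQ_DR·Δt = 1.672 × 10^6 m³.
Runoff depth d = V / A = 28.68 mm.
C = d / P = 28.68 / 46.9 = 0.61.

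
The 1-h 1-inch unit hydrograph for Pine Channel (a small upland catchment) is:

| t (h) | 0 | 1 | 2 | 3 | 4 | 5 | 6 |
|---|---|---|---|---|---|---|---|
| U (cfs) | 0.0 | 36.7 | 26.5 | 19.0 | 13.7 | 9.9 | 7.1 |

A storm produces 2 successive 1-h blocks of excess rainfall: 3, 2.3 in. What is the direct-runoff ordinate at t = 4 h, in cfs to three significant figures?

By discrete convolution, Q_j = Σ (P_i / 1 in) · U_{j−i}.
At t = 4 h (j=4): Q = (3/1)·13.7 + (2.3/1)·19.0 = 84.8 cfs.

Q ≈ 84.8 cfs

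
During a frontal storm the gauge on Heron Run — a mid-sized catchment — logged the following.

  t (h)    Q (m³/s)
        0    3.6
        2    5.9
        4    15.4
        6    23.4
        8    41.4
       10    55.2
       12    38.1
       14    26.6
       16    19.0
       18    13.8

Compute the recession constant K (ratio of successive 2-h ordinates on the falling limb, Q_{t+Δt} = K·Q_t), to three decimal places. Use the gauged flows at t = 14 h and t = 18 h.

K ≈ 0.720

Using the recession-limb readings at t = 14 h and t = 18 h: Q falls from 26.6 to 13.8 m³/s over 2 intervals.
K = (Q₂/Q₁)^(1/2) = (13.8/26.6)^(1/2) = 0.720.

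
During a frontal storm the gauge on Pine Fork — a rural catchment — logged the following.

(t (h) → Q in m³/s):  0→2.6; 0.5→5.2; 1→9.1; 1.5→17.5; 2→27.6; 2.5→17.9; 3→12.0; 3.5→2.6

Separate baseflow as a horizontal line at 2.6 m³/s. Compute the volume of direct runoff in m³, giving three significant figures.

Direct-runoff ordinates (Q − Q_b): 0.0, 2.6, 6.5, 14.9, 25.0, 15.3, 9.4, 0.0 m³/s.
ΣQ_DR = 73.70 m³/s.
With Δt = 0.5 h = 1800 s, V = ΣQ_DR · Δt = 73.70 × 1800 = 1.33 × 10^5 m³.

V ≈ 1.33 × 10^5 m³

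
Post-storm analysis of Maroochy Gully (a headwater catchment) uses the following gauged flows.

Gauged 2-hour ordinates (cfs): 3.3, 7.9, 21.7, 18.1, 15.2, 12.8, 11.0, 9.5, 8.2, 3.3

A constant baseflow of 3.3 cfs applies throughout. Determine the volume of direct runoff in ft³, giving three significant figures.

V ≈ 5.62 × 10^5 ft³

Direct-runoff ordinates (Q − Q_b): 0.0, 4.6, 18.4, 14.8, 11.9, 9.5, 7.7, 6.2, 4.9, 0.0 cfs.
ΣQ_DR = 78.00 cfs.
With Δt = 2 h = 7200 s, V = ΣQ_DR · Δt = 78.00 × 7200 = 5.62 × 10^5 ft³.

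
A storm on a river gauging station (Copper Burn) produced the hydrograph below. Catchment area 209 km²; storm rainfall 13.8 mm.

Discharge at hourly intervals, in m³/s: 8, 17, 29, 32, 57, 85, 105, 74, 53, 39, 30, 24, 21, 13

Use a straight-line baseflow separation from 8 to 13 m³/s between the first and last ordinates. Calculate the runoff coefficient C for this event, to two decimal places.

C ≈ 0.55

ΣQ_DR = 440.0 m³/s; V = ΣQ_DR·Δt = 1.584 × 10^6 m³.
Runoff depth d = V / A = 7.579 mm.
C = d / P = 7.579 / 13.8 = 0.55.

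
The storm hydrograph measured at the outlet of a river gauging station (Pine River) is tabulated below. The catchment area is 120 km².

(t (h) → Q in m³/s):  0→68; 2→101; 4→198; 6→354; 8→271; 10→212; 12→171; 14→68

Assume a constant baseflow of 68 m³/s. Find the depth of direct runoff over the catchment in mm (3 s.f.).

d ≈ 53.9 mm

Direct runoff: 0.0, 33.0, 130.0, 286.0, 203.0, 144.0, 103.0, 0.0 m³/s; ΣQ_DR = 899.0 m³/s.
V = ΣQ_DR · Δt = 899.0 × 7200 s = 6.473 × 10^6 m³.
Over A = 120 km², depth = V / A = 53.9 mm.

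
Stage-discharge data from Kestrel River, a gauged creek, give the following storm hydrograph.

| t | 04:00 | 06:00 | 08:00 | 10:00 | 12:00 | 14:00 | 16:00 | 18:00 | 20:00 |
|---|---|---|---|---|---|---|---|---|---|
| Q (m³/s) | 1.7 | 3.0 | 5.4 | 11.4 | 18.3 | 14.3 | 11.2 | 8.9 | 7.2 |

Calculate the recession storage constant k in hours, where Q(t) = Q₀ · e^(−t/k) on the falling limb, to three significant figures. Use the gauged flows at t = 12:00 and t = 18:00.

k ≈ 8.32 h

On the falling limb, Q drops from 18.3 to 8.9 m³/s between t = 12:00 and t = 18:00 (Δt = 6 h).
k = −Δt / ln(Q₂/Q₁) = −6 / ln(8.9/18.3) = 8.32 h.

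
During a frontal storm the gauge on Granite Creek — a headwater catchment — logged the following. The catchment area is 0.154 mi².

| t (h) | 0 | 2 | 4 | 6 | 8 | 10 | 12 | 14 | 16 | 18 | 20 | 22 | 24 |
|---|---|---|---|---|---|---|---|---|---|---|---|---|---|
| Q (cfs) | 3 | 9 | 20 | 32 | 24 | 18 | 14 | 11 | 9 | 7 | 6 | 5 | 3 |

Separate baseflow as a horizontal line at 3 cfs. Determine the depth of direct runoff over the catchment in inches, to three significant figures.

d ≈ 2.46 in

Direct runoff: 0.0, 6.0, 17.0, 29.0, 21.0, 15.0, 11.0, 8.0, 6.0, 4.0, 3.0, 2.0, 0.0 cfs; ΣQ_DR = 122.0 cfs.
V = ΣQ_DR · Δt = 122.0 × 7200 s = 8.784 × 10^5 ft³.
Over A = 0.154 mi², depth = V / A = 2.46 in.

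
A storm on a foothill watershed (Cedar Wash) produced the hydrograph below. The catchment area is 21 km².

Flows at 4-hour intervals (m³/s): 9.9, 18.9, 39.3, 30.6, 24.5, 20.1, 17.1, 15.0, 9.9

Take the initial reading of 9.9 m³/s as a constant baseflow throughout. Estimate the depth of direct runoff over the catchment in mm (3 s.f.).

Direct runoff: 0.0, 9.0, 29.4, 20.7, 14.6, 10.2, 7.2, 5.1, 0.0 m³/s; ΣQ_DR = 96.20 m³/s.
V = ΣQ_DR · Δt = 96.20 × 14400 s = 1.385 × 10^6 m³.
Over A = 21 km², depth = V / A = 66.0 mm.

d ≈ 66.0 mm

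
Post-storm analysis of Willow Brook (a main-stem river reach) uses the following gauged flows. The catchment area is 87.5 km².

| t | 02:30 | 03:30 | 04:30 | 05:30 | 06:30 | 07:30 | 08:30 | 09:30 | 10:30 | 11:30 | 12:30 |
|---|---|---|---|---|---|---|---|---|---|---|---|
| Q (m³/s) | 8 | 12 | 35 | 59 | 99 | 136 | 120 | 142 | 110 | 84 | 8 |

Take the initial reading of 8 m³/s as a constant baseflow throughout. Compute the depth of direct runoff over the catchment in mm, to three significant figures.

d ≈ 29.8 mm

Direct runoff: 0.0, 4.0, 27.0, 51.0, 91.0, 128.0, 112.0, 134.0, 102.0, 76.0, 0.0 m³/s; ΣQ_DR = 725.0 m³/s.
V = ΣQ_DR · Δt = 725.0 × 3600 s = 2.610 × 10^6 m³.
Over A = 87.5 km², depth = V / A = 29.8 mm.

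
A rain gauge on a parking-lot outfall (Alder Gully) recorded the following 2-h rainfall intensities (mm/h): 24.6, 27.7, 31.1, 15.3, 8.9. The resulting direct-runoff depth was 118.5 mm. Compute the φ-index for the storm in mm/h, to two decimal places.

φ ≈ 9.86 mm/h

Only the 4 blocks with intensity above φ contribute runoff: 24.6, 27.7, 31.1, 15.3 mm/h.
Σ(I−φ)·Δt = d  ⇒  (24.6+27.7+31.1+15.3 − 4φ)·2 = 118.5
φ = (98.70 − 118.5/2) / 4 = 9.86 mm/h.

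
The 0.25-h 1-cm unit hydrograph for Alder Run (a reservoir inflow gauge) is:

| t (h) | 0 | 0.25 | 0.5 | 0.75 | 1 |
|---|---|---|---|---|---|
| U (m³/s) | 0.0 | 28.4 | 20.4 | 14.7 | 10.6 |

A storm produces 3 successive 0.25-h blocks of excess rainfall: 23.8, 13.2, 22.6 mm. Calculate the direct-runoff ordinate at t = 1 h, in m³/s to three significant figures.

By discrete convolution, Q_j = Σ (P_i / 10 mm) · U_{j−i}.
At t = 1 h (j=4): Q = (23.8/10)·10.6 + (13.2/10)·14.7 + (22.6/10)·20.4 = 90.7 m³/s.

Q ≈ 90.7 m³/s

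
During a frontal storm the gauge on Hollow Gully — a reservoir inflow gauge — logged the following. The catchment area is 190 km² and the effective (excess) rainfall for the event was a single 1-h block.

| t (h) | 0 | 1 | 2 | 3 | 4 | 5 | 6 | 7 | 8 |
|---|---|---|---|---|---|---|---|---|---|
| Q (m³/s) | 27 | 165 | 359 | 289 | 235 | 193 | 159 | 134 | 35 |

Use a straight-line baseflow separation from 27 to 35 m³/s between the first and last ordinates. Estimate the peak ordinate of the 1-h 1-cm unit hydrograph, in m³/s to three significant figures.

U_p ≈ 132 m³/s

Direct runoff: 0.00, 137.00, 330.00, 259.00, 204.00, 161.00, 126.00, 100.00, 0.00 m³/s; ΣQ_DR = 1317 m³/s, peak = 330.00 m³/s.
Runoff depth d = ΣQ_DR·Δt / A = 1317 × 3600 / (190 km²) = 24.95 mm.
The 1-cm UH is the DRH scaled by (10 mm)/d, so U_p = 330.00 × 10/24.95 = 132 m³/s.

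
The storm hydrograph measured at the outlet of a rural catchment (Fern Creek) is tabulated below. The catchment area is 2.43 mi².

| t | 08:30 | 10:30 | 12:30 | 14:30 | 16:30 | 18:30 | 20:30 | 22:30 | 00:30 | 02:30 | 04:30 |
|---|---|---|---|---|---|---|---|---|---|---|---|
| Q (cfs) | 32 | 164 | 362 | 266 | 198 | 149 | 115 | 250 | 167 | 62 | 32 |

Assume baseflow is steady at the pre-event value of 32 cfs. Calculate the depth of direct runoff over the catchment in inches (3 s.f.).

Direct runoff: 0.0, 132.0, 330.0, 234.0, 166.0, 117.0, 83.0, 218.0, 135.0, 30.0, 0.0 cfs; ΣQ_DR = 1445 cfs.
V = ΣQ_DR · Δt = 1445 × 7200 s = 1.040 × 10^7 ft³.
Over A = 2.43 mi², depth = V / A = 1.84 in.

d ≈ 1.84 in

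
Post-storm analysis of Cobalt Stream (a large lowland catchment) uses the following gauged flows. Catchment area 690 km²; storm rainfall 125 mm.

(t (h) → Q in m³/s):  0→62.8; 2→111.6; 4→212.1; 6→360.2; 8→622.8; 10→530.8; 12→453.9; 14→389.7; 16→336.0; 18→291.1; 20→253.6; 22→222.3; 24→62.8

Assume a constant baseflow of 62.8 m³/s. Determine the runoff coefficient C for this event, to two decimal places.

ΣQ_DR = 3093 m³/s; V = ΣQ_DR·Δt = 2.227 × 10^7 m³.
Runoff depth d = V / A = 32.28 mm.
C = d / P = 32.28 / 125 = 0.26.

C ≈ 0.26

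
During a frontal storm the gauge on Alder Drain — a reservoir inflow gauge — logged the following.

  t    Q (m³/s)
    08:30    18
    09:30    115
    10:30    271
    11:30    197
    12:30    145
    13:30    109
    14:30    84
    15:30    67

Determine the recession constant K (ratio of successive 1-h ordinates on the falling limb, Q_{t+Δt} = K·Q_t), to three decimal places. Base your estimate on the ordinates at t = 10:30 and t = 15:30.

K ≈ 0.756

Using the recession-limb readings at t = 10:30 and t = 15:30: Q falls from 271 to 67 m³/s over 5 intervals.
K = (Q₂/Q₁)^(1/5) = (67/271)^(1/5) = 0.756.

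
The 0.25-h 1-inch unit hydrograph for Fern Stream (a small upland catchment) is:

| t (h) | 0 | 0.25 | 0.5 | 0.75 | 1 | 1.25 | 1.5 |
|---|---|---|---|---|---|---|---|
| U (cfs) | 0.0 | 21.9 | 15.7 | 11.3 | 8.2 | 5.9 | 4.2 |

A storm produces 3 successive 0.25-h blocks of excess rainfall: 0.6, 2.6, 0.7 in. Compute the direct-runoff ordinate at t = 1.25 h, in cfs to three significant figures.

Q ≈ 32.8 cfs

By discrete convolution, Q_j = Σ (P_i / 1 in) · U_{j−i}.
At t = 1.25 h (j=5): Q = (0.6/1)·5.9 + (2.6/1)·8.2 + (0.7/1)·11.3 = 32.8 cfs.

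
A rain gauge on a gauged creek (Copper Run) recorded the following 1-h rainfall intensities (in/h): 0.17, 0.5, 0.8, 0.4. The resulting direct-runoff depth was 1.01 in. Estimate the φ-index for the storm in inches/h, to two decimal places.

Only the 3 blocks with intensity above φ contribute runoff: 0.5, 0.8, 0.4 in/h.
Σ(I−φ)·Δt = d  ⇒  (0.5+0.8+0.4 − 3φ)·1 = 1.01
φ = (1.700 − 1.01/1) / 3 = 0.23 in/h.

φ ≈ 0.23 in/h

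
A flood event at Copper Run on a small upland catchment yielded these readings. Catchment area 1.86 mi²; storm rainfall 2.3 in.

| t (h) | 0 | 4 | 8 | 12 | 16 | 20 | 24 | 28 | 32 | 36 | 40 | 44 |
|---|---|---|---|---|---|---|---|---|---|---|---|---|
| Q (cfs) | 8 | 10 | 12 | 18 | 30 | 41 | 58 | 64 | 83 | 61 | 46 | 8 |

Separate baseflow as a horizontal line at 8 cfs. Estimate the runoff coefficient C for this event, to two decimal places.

C ≈ 0.50

ΣQ_DR = 343.0 cfs; V = ΣQ_DR·Δt = 4.939 × 10^6 ft³.
Runoff depth d = V / A = 1.143 in.
C = d / P = 1.143 / 2.3 = 0.50.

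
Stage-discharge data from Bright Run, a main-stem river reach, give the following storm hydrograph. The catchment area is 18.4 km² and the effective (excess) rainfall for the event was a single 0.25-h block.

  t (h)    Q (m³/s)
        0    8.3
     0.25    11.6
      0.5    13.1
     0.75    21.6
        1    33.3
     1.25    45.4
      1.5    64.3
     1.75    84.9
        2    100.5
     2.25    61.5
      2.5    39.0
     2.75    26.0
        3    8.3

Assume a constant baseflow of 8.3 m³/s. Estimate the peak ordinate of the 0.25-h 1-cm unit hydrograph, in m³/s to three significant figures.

U_p ≈ 46.0 m³/s

Direct runoff: 0.0, 3.3, 4.8, 13.3, 25.0, 37.1, 56.0, 76.6, 92.2, 53.2, 30.7, 17.7, 0.0 m³/s; ΣQ_DR = 409.9 m³/s, peak = 92.2 m³/s.
Runoff depth d = ΣQ_DR·Δt / A = 409.9 × 900 / (18.4 km²) = 20.05 mm.
The 1-cm UH is the DRH scaled by (10 mm)/d, so U_p = 92.2 × 10/20.05 = 46.0 m³/s.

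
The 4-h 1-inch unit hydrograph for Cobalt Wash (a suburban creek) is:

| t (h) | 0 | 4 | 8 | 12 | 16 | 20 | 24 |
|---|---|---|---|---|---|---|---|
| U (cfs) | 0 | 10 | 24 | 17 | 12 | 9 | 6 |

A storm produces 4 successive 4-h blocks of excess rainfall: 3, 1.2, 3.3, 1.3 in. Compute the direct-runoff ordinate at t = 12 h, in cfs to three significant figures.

By discrete convolution, Q_j = Σ (P_i / 1 in) · U_{j−i}.
At t = 12 h (j=3): Q = (3/1)·17 + (1.2/1)·24 + (3.3/1)·10 + (1.3/1)·0 = 113 cfs.

Q ≈ 113 cfs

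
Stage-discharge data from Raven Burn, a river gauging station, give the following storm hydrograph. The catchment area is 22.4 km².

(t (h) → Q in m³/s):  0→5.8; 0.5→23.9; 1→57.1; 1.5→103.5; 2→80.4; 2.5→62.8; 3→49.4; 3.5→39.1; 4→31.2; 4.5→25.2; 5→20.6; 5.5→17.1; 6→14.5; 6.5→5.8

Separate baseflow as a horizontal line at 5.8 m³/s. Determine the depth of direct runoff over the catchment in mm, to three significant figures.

d ≈ 36.6 mm

Direct runoff: 0.0, 18.1, 51.3, 97.7, 74.6, 57.0, 43.6, 33.3, 25.4, 19.4, 14.8, 11.3, 8.7, 0.0 m³/s; ΣQ_DR = 455.2 m³/s.
V = ΣQ_DR · Δt = 455.2 × 1800 s = 8.194 × 10^5 m³.
Over A = 22.4 km², depth = V / A = 36.6 mm.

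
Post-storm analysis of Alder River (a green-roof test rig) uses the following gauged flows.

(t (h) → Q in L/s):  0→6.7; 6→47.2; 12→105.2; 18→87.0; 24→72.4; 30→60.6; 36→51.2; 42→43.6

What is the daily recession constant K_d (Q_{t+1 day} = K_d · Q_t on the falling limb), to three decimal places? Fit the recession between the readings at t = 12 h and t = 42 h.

Between t = 12 h and t = 42 h the flow falls from 105.2 to 43.6 L/s over 5×6 h = 30 h.
Per-interval ratio K = (43.6/105.2)^(1/5) = 0.8385; K_d = K^(24/6) = 0.494.

K_d ≈ 0.494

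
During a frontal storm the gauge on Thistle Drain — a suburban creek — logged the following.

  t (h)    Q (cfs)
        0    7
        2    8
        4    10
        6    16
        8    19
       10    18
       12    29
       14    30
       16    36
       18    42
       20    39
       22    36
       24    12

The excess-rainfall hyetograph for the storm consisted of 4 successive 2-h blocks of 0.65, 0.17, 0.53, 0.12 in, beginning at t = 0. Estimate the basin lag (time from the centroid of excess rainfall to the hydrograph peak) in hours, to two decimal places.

Centroid of excess rainfall: t_c = Σ P_i·t̄_i / ΣP_i = 3.1633 h (block centres at 1, 3, 5, 7 h).
Hydrograph peak occurs at t = 18 h, so basin lag t_L = 18 − 3.1633 = 14.84 h.

t_L ≈ 14.84 h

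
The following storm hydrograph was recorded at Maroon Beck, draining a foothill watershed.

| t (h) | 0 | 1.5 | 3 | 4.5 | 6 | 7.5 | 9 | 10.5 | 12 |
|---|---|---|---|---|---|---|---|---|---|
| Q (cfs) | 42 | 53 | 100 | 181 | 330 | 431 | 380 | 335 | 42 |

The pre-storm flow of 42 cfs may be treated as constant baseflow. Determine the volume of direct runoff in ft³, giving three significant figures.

V ≈ 8.19 × 10^6 ft³

Direct-runoff ordinates (Q − Q_b): 0.0, 11.0, 58.0, 139.0, 288.0, 389.0, 338.0, 293.0, 0.0 cfs.
ΣQ_DR = 1516 cfs.
With Δt = 1.5 h = 5400 s, V = ΣQ_DR · Δt = 1516 × 5400 = 8.19 × 10^6 ft³.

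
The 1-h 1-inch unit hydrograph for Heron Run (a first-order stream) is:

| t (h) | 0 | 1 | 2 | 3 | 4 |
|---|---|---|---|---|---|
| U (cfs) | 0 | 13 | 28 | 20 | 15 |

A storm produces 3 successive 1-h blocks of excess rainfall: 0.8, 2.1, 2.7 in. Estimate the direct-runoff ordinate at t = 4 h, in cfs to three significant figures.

By discrete convolution, Q_j = Σ (P_i / 1 in) · U_{j−i}.
At t = 4 h (j=4): Q = (0.8/1)·15 + (2.1/1)·20 + (2.7/1)·28 = 130 cfs.

Q ≈ 130 cfs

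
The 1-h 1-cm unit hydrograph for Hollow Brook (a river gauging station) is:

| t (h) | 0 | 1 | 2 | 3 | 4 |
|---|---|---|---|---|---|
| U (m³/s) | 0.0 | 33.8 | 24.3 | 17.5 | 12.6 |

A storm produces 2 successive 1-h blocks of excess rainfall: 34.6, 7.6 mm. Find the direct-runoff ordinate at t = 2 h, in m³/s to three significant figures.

By discrete convolution, Q_j = Σ (P_i / 10 mm) · U_{j−i}.
At t = 2 h (j=2): Q = (34.6/10)·24.3 + (7.6/10)·33.8 = 110 m³/s.

Q ≈ 110 m³/s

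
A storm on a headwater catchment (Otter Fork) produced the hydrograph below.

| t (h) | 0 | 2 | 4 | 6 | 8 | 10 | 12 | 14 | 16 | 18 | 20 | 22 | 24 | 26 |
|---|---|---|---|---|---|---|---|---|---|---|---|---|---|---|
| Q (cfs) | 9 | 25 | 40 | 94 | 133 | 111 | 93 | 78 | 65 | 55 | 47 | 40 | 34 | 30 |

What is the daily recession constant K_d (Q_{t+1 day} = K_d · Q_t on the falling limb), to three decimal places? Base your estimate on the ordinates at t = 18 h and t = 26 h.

K_d ≈ 0.162

Between t = 18 h and t = 26 h the flow falls from 55 to 30 cfs over 4×2 h = 8 h.
Per-interval ratio K = (30/55)^(1/4) = 0.8594; K_d = K^(24/2) = 0.162.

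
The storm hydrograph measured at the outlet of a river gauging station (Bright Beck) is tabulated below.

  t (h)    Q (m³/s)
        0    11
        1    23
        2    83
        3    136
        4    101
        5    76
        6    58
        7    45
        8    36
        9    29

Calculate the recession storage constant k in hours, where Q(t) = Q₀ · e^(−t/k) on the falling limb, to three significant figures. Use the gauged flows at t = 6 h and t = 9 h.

k ≈ 4.33 h

On the falling limb, Q drops from 58 to 29 m³/s between t = 6 h and t = 9 h (Δt = 3 h).
k = −Δt / ln(Q₂/Q₁) = −3 / ln(29/58) = 4.33 h.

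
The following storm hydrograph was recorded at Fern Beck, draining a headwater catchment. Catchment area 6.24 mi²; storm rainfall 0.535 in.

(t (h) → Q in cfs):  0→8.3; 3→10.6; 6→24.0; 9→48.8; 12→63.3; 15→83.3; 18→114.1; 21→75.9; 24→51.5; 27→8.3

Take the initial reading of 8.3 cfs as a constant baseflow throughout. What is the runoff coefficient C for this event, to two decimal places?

C ≈ 0.56

ΣQ_DR = 405.1 cfs; V = ΣQ_DR·Δt = 4.375 × 10^6 ft³.
Runoff depth d = V / A = 0.3018 in.
C = d / P = 0.3018 / 0.535 = 0.56.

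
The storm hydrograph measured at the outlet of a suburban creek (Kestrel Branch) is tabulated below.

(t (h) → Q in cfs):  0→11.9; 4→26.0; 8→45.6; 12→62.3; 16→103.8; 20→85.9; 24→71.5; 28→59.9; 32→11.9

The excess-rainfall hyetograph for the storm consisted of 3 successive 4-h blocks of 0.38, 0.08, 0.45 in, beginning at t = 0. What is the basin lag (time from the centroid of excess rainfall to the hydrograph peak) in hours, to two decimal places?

t_L ≈ 9.69 h

Centroid of excess rainfall: t_c = Σ P_i·t̄_i / ΣP_i = 6.3077 h (block centres at 2, 6, 10 h).
Hydrograph peak occurs at t = 16 h, so basin lag t_L = 16 − 6.3077 = 9.69 h.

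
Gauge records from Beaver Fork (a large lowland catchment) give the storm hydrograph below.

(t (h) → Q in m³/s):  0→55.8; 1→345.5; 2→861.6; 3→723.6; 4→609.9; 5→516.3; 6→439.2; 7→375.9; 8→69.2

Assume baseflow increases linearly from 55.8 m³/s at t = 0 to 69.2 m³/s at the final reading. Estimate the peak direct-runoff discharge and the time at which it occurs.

Subtracting baseflow gives direct-runoff ordinates: 0.00, 288.02, 802.45, 662.77, 547.40, 452.12, 373.35, 308.38, 0.00 m³/s.
The maximum is 802.45 m³/s, occurring at the reading for t = 2 h.

Q_p = 802.45 m³/s at t = 2 h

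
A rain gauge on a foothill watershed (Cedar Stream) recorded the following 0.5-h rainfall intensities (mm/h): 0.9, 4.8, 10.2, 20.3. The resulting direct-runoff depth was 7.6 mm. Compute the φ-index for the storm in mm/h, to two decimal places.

Only the 2 blocks with intensity above φ contribute runoff: 10.2, 20.3 mm/h.
Σ(I−φ)·Δt = d  ⇒  (10.2+20.3 − 2φ)·0.5 = 7.6
φ = (30.50 − 7.6/0.5) / 2 = 7.65 mm/h.

φ ≈ 7.65 mm/h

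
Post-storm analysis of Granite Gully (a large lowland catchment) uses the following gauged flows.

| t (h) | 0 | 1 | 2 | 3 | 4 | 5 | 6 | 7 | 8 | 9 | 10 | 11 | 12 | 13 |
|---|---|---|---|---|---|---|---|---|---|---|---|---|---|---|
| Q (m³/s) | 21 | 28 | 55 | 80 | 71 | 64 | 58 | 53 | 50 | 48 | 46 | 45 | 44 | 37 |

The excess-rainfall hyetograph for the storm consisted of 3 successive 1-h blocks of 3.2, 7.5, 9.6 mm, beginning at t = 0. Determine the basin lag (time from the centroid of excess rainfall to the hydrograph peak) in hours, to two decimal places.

t_L ≈ 1.18 h

Centroid of excess rainfall: t_c = Σ P_i·t̄_i / ΣP_i = 1.8153 h (block centres at 0.5, 1.5, 2.5 h).
Hydrograph peak occurs at t = 3 h, so basin lag t_L = 3 − 1.8153 = 1.18 h.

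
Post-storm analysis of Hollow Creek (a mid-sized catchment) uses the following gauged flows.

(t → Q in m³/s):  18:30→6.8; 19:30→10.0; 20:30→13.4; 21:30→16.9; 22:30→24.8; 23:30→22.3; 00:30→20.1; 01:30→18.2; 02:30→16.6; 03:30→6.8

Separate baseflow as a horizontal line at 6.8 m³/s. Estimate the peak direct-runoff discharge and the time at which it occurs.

Q_p = 18.0 m³/s at t = 22:30

Subtracting baseflow gives direct-runoff ordinates: 0.0, 3.2, 6.6, 10.1, 18.0, 15.5, 13.3, 11.4, 9.8, 0.0 m³/s.
The maximum is 18.0 m³/s, occurring at the reading for t = 22:30.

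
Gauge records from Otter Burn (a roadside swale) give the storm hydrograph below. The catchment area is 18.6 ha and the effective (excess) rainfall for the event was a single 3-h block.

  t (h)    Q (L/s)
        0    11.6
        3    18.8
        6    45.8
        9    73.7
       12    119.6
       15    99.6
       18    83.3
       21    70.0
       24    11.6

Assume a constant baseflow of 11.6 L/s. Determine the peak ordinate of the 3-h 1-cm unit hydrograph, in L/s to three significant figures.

U_p ≈ 43.3 L/s

Direct runoff: 0.0, 7.2, 34.2, 62.1, 108.0, 88.0, 71.7, 58.4, 0.0 L/s; ΣQ_DR = 429.6 L/s, peak = 108.0 L/s.
Runoff depth d = ΣQ_DR·Δt / A = 429.6 × 10800 / (18.6 ha) = 24.94 mm.
The 1-cm UH is the DRH scaled by (10 mm)/d, so U_p = 108.0 × 10/24.94 = 43.3 L/s.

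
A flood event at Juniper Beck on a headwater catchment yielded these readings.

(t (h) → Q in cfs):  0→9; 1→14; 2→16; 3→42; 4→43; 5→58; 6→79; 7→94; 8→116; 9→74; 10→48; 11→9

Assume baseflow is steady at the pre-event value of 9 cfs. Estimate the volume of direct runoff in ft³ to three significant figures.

Direct-runoff ordinates (Q − Q_b): 0.0, 5.0, 7.0, 33.0, 34.0, 49.0, 70.0, 85.0, 107.0, 65.0, 39.0, 0.0 cfs.
ΣQ_DR = 494.0 cfs.
With Δt = 1 h = 3600 s, V = ΣQ_DR · Δt = 494.0 × 3600 = 1.78 × 10^6 ft³.

V ≈ 1.78 × 10^6 ft³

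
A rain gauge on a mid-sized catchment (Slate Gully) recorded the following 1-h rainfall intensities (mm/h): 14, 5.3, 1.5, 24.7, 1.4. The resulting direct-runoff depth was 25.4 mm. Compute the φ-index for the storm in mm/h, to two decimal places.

φ ≈ 6.65 mm/h

Only the 2 blocks with intensity above φ contribute runoff: 14, 24.7 mm/h.
Σ(I−φ)·Δt = d  ⇒  (14+24.7 − 2φ)·1 = 25.4
φ = (38.70 − 25.4/1) / 2 = 6.65 mm/h.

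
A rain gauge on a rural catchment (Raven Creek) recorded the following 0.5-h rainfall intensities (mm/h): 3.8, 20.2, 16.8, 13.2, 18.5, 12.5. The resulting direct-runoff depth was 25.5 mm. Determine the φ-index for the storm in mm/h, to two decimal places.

Only the 5 blocks with intensity above φ contribute runoff: 20.2, 16.8, 13.2, 18.5, 12.5 mm/h.
Σ(I−φ)·Δt = d  ⇒  (20.2+16.8+13.2+18.5+12.5 − 5φ)·0.5 = 25.5
φ = (81.20 − 25.5/0.5) / 5 = 6.04 mm/h.

φ ≈ 6.04 mm/h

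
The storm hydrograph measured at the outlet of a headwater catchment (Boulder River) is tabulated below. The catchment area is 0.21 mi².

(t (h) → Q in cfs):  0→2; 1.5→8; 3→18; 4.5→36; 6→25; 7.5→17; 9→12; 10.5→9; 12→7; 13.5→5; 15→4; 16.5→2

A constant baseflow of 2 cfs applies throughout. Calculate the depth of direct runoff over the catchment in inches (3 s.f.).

d ≈ 1.34 in

Direct runoff: 0.0, 6.0, 16.0, 34.0, 23.0, 15.0, 10.0, 7.0, 5.0, 3.0, 2.0, 0.0 cfs; ΣQ_DR = 121.0 cfs.
V = ΣQ_DR · Δt = 121.0 × 5400 s = 6.534 × 10^5 ft³.
Over A = 0.21 mi², depth = V / A = 1.34 in.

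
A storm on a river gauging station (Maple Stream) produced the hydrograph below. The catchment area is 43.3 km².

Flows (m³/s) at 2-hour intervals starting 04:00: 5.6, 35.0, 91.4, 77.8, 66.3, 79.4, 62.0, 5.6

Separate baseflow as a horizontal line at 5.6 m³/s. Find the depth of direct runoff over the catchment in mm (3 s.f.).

d ≈ 62.9 mm

Direct runoff: 0.0, 29.4, 85.8, 72.2, 60.7, 73.8, 56.4, 0.0 m³/s; ΣQ_DR = 378.3 m³/s.
V = ΣQ_DR · Δt = 378.3 × 7200 s = 2.724 × 10^6 m³.
Over A = 43.3 km², depth = V / A = 62.9 mm.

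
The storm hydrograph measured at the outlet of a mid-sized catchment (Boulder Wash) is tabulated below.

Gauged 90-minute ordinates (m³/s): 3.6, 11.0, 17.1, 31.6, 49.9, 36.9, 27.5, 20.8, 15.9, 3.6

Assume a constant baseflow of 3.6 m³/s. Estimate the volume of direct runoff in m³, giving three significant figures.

Direct-runoff ordinates (Q − Q_b): 0.0, 7.4, 13.5, 28.0, 46.3, 33.3, 23.9, 17.2, 12.3, 0.0 m³/s.
ΣQ_DR = 181.9 m³/s.
With Δt = 1.5 h = 5400 s, V = ΣQ_DR · Δt = 181.9 × 5400 = 9.82 × 10^5 m³.

V ≈ 9.82 × 10^5 m³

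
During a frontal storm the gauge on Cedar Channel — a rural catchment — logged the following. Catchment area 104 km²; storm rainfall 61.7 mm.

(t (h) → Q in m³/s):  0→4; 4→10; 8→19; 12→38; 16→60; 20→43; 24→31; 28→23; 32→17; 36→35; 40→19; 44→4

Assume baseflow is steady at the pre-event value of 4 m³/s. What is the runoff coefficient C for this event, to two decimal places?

C ≈ 0.57

ΣQ_DR = 255.0 m³/s; V = ΣQ_DR·Δt = 3.672 × 10^6 m³.
Runoff depth d = V / A = 35.31 mm.
C = d / P = 35.31 / 61.7 = 0.57.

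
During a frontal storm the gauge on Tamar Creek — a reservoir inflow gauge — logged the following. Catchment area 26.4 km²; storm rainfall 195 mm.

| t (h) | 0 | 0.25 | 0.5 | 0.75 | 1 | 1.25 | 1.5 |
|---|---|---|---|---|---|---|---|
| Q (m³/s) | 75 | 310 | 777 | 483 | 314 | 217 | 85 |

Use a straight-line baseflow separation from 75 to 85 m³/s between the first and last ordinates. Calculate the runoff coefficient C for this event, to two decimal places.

C ≈ 0.30

ΣQ_DR = 1701 m³/s; V = ΣQ_DR·Δt = 1.531 × 10^6 m³.
Runoff depth d = V / A = 57.99 mm.
C = d / P = 57.99 / 195 = 0.30.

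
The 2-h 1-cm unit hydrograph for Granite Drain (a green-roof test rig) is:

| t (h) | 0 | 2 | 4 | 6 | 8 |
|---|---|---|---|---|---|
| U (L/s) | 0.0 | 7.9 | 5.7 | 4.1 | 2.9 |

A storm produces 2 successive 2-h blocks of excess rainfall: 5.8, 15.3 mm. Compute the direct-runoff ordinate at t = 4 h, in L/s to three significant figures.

Q ≈ 15.4 L/s

By discrete convolution, Q_j = Σ (P_i / 10 mm) · U_{j−i}.
At t = 4 h (j=2): Q = (5.8/10)·5.7 + (15.3/10)·7.9 = 15.4 L/s.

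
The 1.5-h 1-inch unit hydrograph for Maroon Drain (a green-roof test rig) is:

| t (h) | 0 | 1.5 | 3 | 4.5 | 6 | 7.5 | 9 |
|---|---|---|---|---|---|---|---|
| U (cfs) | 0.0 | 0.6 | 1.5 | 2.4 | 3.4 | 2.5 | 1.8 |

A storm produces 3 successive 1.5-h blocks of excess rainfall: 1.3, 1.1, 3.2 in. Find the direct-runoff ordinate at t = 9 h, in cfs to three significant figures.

Q ≈ 16.0 cfs

By discrete convolution, Q_j = Σ (P_i / 1 in) · U_{j−i}.
At t = 9 h (j=6): Q = (1.3/1)·1.8 + (1.1/1)·2.5 + (3.2/1)·3.4 = 16.0 cfs.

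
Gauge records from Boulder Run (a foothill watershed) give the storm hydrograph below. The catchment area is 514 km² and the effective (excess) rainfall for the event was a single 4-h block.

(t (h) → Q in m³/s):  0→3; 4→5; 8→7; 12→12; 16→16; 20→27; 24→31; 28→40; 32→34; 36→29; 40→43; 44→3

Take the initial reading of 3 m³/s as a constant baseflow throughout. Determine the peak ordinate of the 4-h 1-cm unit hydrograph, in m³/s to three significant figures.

U_p ≈ 66.7 m³/s

Direct runoff: 0.0, 2.0, 4.0, 9.0, 13.0, 24.0, 28.0, 37.0, 31.0, 26.0, 40.0, 0.0 m³/s; ΣQ_DR = 214.0 m³/s, peak = 40.0 m³/s.
Runoff depth d = ΣQ_DR·Δt / A = 214.0 × 14400 / (514 km²) = 5.995 mm.
The 1-cm UH is the DRH scaled by (10 mm)/d, so U_p = 40.0 × 10/5.995 = 66.7 m³/s.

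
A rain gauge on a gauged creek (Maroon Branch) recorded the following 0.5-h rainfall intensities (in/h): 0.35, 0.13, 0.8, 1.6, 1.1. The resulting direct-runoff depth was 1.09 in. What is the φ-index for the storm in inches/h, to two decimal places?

Only the 3 blocks with intensity above φ contribute runoff: 0.8, 1.6, 1.1 in/h.
Σ(I−φ)·Δt = d  ⇒  (0.8+1.6+1.1 − 3φ)·0.5 = 1.09
φ = (3.500 − 1.09/0.5) / 3 = 0.44 in/h.

φ ≈ 0.44 in/h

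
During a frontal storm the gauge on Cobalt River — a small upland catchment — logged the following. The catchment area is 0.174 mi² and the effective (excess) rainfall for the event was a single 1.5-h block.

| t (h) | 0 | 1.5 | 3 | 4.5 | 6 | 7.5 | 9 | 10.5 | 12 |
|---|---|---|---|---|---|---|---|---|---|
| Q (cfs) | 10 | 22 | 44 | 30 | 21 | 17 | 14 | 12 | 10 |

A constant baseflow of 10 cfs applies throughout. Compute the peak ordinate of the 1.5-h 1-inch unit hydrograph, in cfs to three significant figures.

U_p ≈ 28.3 cfs

Direct runoff: 0.0, 12.0, 34.0, 20.0, 11.0, 7.0, 4.0, 2.0, 0.0 cfs; ΣQ_DR = 90.00 cfs, peak = 34.0 cfs.
Runoff depth d = ΣQ_DR·Δt / A = 90.00 × 5400 / (0.174 mi²) = 1.202 in.
The 1-inch UH is the DRH scaled by (1 in)/d, so U_p = 34.0 × 1/1.202 = 28.3 cfs.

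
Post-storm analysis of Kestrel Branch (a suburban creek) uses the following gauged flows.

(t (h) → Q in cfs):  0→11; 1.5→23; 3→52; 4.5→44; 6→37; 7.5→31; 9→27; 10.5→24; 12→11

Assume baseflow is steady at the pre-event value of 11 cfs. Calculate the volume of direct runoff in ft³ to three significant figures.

V ≈ 8.69 × 10^5 ft³

Direct-runoff ordinates (Q − Q_b): 0.0, 12.0, 41.0, 33.0, 26.0, 20.0, 16.0, 13.0, 0.0 cfs.
ΣQ_DR = 161.0 cfs.
With Δt = 1.5 h = 5400 s, V = ΣQ_DR · Δt = 161.0 × 5400 = 8.69 × 10^5 ft³.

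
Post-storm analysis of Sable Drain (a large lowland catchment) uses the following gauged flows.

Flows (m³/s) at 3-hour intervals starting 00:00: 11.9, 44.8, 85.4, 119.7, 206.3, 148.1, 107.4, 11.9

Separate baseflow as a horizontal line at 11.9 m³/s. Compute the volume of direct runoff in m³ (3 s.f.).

Direct-runoff ordinates (Q − Q_b): 0.0, 32.9, 73.5, 107.8, 194.4, 136.2, 95.5, 0.0 m³/s.
ΣQ_DR = 640.3 m³/s.
With Δt = 3 h = 10800 s, V = ΣQ_DR · Δt = 640.3 × 10800 = 6.92 × 10^6 m³.

V ≈ 6.92 × 10^6 m³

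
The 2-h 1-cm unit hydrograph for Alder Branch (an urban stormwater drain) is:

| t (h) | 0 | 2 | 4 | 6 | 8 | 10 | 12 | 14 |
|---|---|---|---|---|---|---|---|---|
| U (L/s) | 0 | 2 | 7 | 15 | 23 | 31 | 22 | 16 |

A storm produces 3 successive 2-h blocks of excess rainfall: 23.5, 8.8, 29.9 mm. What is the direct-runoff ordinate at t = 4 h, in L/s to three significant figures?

By discrete convolution, Q_j = Σ (P_i / 10 mm) · U_{j−i}.
At t = 4 h (j=2): Q = (23.5/10)·7 + (8.8/10)·2 + (29.9/10)·0 = 18.2 L/s.

Q ≈ 18.2 L/s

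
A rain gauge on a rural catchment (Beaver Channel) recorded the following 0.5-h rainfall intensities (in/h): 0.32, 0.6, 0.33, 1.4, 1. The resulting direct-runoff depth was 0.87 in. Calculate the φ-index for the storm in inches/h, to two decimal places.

φ ≈ 0.42 in/h

Only the 3 blocks with intensity above φ contribute runoff: 0.6, 1.4, 1 in/h.
Σ(I−φ)·Δt = d  ⇒  (0.6+1.4+1 − 3φ)·0.5 = 0.87
φ = (3.000 − 0.87/0.5) / 3 = 0.42 in/h.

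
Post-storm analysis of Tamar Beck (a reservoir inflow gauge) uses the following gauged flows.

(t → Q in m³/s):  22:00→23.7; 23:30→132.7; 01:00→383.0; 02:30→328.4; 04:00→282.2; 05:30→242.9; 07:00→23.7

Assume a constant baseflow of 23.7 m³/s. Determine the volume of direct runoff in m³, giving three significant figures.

Direct-runoff ordinates (Q − Q_b): 0.0, 109.0, 359.3, 304.7, 258.5, 219.2, 0.0 m³/s.
ΣQ_DR = 1251 m³/s.
With Δt = 1.5 h = 5400 s, V = ΣQ_DR · Δt = 1251 × 5400 = 6.75 × 10^6 m³.

V ≈ 6.75 × 10^6 m³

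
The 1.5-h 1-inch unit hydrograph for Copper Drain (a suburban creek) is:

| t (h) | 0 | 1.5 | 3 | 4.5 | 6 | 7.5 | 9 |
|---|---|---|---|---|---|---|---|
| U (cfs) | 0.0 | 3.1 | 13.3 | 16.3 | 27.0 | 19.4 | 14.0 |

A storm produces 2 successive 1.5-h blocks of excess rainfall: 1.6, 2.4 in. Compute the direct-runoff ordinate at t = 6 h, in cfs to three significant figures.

Q ≈ 82.3 cfs

By discrete convolution, Q_j = Σ (P_i / 1 in) · U_{j−i}.
At t = 6 h (j=4): Q = (1.6/1)·27.0 + (2.4/1)·16.3 = 82.3 cfs.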